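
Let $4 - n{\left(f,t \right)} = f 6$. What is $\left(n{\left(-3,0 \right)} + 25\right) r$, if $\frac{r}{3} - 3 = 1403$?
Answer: $198246$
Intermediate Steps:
$n{\left(f,t \right)} = 4 - 6 f$ ($n{\left(f,t \right)} = 4 - f 6 = 4 - 6 f$)
$r = 4218$ ($r = 9 + 3 \cdot 1403 = 9 + 4209 = 4218$)
$\left(n{\left(-3,0 \right)} + 25\right) r = \left(\left(4 - -18\right) + 25\right) 4218 = \left(\left(4 + 18\right) + 25\right) 4218 = \left(22 + 25\right) 4218 = 47 \cdot 4218 = 198246$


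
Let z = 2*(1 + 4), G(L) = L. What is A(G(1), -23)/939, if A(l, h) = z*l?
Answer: 10/939 ≈ 0.010650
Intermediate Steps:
z = 10 (z = 2*5 = 10)
A(l, h) = 10*l
A(G(1), -23)/939 = (10*1)/939 = 10*(1/939) = 10/939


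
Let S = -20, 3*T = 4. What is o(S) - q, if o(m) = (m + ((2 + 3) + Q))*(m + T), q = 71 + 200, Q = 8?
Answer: -421/3 ≈ -140.33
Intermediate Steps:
T = 4/3 (T = (⅓)*4 = 4/3 ≈ 1.3333)
q = 271
o(m) = (13 + m)*(4/3 + m) (o(m) = (m + ((2 + 3) + 8))*(m + 4/3) = (m + (5 + 8))*(4/3 + m) = (m + 13)*(4/3 + m) = (13 + m)*(4/3 + m))
o(S) - q = (52/3 + (-20)² + (43/3)*(-20)) - 1*271 = (52/3 + 400 - 860/3) - 271 = 392/3 - 271 = -421/3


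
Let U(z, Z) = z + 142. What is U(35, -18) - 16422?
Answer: -16245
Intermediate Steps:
U(z, Z) = 142 + z
U(35, -18) - 16422 = (142 + 35) - 16422 = 177 - 16422 = -16245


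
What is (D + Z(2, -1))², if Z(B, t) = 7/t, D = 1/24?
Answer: 27889/576 ≈ 48.418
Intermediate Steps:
D = 1/24 ≈ 0.041667
(D + Z(2, -1))² = (1/24 + 7/(-1))² = (1/24 + 7*(-1))² = (1/24 - 7)² = (-167/24)² = 27889/576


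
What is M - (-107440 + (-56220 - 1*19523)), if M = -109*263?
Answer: 154516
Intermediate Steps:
M = -28667
M - (-107440 + (-56220 - 1*19523)) = -28667 - (-107440 + (-56220 - 1*19523)) = -28667 - (-107440 + (-56220 - 19523)) = -28667 - (-107440 - 75743) = -28667 - 1*(-183183) = -28667 + 183183 = 154516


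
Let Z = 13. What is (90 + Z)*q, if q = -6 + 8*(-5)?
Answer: -4738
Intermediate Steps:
q = -46 (q = -6 - 40 = -46)
(90 + Z)*q = (90 + 13)*(-46) = 103*(-46) = -4738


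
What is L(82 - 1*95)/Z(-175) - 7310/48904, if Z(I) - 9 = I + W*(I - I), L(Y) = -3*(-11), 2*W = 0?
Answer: -706823/2029516 ≈ -0.34827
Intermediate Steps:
W = 0 (W = (½)*0 = 0)
L(Y) = 33
Z(I) = 9 + I (Z(I) = 9 + (I + 0*(I - I)) = 9 + (I + 0*0) = 9 + (I + 0) = 9 + I)
L(82 - 1*95)/Z(-175) - 7310/48904 = 33/(9 - 175) - 7310/48904 = 33/(-166) - 7310*1/48904 = 33*(-1/166) - 3655/24452 = -33/166 - 3655/24452 = -706823/2029516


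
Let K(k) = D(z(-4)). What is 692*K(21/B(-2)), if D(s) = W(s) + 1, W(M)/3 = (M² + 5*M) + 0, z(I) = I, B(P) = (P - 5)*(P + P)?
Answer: -7612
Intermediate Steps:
B(P) = 2*P*(-5 + P) (B(P) = (-5 + P)*(2*P) = 2*P*(-5 + P))
W(M) = 3*M² + 15*M (W(M) = 3*((M² + 5*M) + 0) = 3*(M² + 5*M) = 3*M² + 15*M)
D(s) = 1 + 3*s*(5 + s) (D(s) = 3*s*(5 + s) + 1 = 1 + 3*s*(5 + s))
K(k) = -11 (K(k) = 1 + 3*(-4)*(5 - 4) = 1 + 3*(-4)*1 = 1 - 12 = -11)
692*K(21/B(-2)) = 692*(-11) = -7612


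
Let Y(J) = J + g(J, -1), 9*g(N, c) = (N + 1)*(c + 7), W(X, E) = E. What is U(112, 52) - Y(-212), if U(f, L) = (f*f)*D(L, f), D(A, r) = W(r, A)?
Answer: 1957922/3 ≈ 6.5264e+5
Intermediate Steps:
D(A, r) = A
g(N, c) = (1 + N)*(7 + c)/9 (g(N, c) = ((N + 1)*(c + 7))/9 = ((1 + N)*(7 + c))/9 = (1 + N)*(7 + c)/9)
U(f, L) = L*f**2 (U(f, L) = (f*f)*L = f**2*L = L*f**2)
Y(J) = 2/3 + 5*J/3 (Y(J) = J + (7/9 + (1/9)*(-1) + 7*J/9 + (1/9)*J*(-1)) = J + (7/9 - 1/9 + 7*J/9 - J/9) = J + (2/3 + 2*J/3) = 2/3 + 5*J/3)
U(112, 52) - Y(-212) = 52*112**2 - (2/3 + (5/3)*(-212)) = 52*12544 - (2/3 - 1060/3) = 652288 - 1*(-1058/3) = 652288 + 1058/3 = 1957922/3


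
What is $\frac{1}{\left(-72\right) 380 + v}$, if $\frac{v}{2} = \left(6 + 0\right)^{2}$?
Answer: $- \frac{1}{27288} \approx -3.6646 \cdot 10^{-5}$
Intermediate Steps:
$v = 72$ ($v = 2 \left(6 + 0\right)^{2} = 2 \cdot 6^{2} = 2 \cdot 36 = 72$)
$\frac{1}{\left(-72\right) 380 + v} = \frac{1}{\left(-72\right) 380 + 72} = \frac{1}{-27360 + 72} = \frac{1}{-27288} = - \frac{1}{27288}$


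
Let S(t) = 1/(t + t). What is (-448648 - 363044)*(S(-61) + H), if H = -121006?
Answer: 5991396137118/61 ≈ 9.8220e+10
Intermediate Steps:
S(t) = 1/(2*t)
(-448648 - 363044)*(S(-61) + H) = (-448648 - 363044)*((½)/(-61) - 121006) = -811692*((½)*(-1/61) - 121006) = -811692*(-1/122 - 121006) = -811692*(-14762733/122) = 5991396137118/61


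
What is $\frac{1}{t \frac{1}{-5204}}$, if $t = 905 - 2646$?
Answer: $\frac{5204}{1741} \approx 2.9891$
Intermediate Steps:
$t = -1741$ ($t = 905 - 2646 = -1741$)
$\frac{1}{t \frac{1}{-5204}} = \frac{1}{\left(-1741\right) \frac{1}{-5204}} = \frac{1}{\left(-1741\right) \left(- \frac{1}{5204}\right)} = \frac{1}{\frac{1741}{5204}} = \frac{5204}{1741}$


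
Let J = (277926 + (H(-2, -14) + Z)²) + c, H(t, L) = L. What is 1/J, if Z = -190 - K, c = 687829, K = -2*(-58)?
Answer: 1/1068155 ≈ 9.3619e-7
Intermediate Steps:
K = 116
Z = -306 (Z = -190 - 1*116 = -190 - 116 = -306)
J = 1068155 (J = (277926 + (-14 - 306)²) + 687829 = (277926 + (-320)²) + 687829 = (277926 + 102400) + 687829 = 380326 + 687829 = 1068155)
1/J = 1/1068155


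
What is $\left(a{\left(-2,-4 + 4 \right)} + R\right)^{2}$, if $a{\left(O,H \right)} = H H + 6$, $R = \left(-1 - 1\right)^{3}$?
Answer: $4$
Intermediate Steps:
$R = -8$ ($R = \left(-2\right)^{3} = -8$)
$a{\left(O,H \right)} = 6 + H^{2}$ ($a{\left(O,H \right)} = H^{2} + 6 = 6 + H^{2}$)
$\left(a{\left(-2,-4 + 4 \right)} + R\right)^{2} = \left(\left(6 + \left(-4 + 4\right)^{2}\right) - 8\right)^{2} = \left(\left(6 + 0^{2}\right) - 8\right)^{2} = \left(\left(6 + 0\right) - 8\right)^{2} = \left(6 - 8\right)^{2} = \left(-2\right)^{2} = 4$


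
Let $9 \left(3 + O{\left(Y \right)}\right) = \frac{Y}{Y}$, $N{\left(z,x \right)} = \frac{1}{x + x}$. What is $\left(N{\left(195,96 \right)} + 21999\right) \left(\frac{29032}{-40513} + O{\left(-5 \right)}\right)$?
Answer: $- \frac{2776364565217}{35003232} \approx -79317.0$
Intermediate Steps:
$N{\left(z,x \right)} = \frac{1}{2 x}$
$O{\left(Y \right)} = - \frac{26}{9}$ ($O{\left(Y \right)} = -3 + \frac{Y \frac{1}{Y}}{9} = -3 + \frac{1}{9} \cdot 1 = -3 + \frac{1}{9} = - \frac{26}{9}$)
$\left(N{\left(195,96 \right)} + 21999\right) \left(\frac{29032}{-40513} + O{\left(-5 \right)}\right) = \left(\frac{1}{2 \cdot 96} + 21999\right) \left(\frac{29032}{-40513} - \frac{26}{9}\right) = \left(\frac{1}{2} \cdot \frac{1}{96} + 21999\right) \left(29032 \left(- \frac{1}{40513}\right) - \frac{26}{9}\right) = \left(\frac{1}{192} + 21999\right) \left(- \frac{29032}{40513} - \frac{26}{9}\right) = \frac{4223809}{192} \left(- \frac{1314626}{364617}\right) = - \frac{2776364565217}{35003232}$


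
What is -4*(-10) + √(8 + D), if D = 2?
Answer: 40 + √10 ≈ 43.162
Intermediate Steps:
-4*(-10) + √(8 + D) = -4*(-10) + √(8 + 2) = 40 + √10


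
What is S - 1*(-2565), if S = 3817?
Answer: 6382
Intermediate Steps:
S - 1*(-2565) = 3817 - 1*(-2565) = 3817 + 2565 = 6382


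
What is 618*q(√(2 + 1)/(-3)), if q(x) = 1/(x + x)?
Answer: -309*√3 ≈ -535.20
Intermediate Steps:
q(x) = 1/(2*x)
618*q(√(2 + 1)/(-3)) = 618*(1/(2*((√(2 + 1)/(-3))))) = 618*(1/(2*((√3*(-⅓))))) = 618*(1/(2*((-√3/3)))) = 618*((-√3)/2) = 618*(-√3/2) = -309*√3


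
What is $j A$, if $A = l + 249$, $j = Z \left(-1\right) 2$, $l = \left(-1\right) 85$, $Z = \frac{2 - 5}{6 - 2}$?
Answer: $246$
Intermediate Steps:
$Z = - \frac{3}{4} \approx -0.75$
$l = -85$
$j = \frac{3}{2}$ ($j = \left(- \frac{3}{4}\right) \left(-1\right) 2 = \frac{3}{4} \cdot 2 = \frac{3}{2} \approx 1.5$)
$A = 164$ ($A = -85 + 249 = 164$)
$j A = \frac{3}{2} \cdot 164 = 246$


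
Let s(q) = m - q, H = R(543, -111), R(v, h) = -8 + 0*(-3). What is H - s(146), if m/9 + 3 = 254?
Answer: -2121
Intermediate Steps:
m = 2259 (m = -27 + 9*254 = -27 + 2286 = 2259)
R(v, h) = -8 (R(v, h) = -8 + 0 = -8)
H = -8
s(q) = 2259 - q
H - s(146) = -8 - (2259 - 1*146) = -8 - (2259 - 146) = -8 - 1*2113 = -8 - 2113 = -2121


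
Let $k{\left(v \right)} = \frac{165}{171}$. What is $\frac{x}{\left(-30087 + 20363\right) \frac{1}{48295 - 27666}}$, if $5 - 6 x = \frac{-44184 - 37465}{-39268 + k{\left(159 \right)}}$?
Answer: $- \frac{991574143}{960196809} \approx -1.0327$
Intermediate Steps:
$k{\left(v \right)} = \frac{55}{57}$ ($k{\left(v \right)} = 165 \cdot \frac{1}{171} = \frac{55}{57}$)
$x = \frac{3268556}{6714663}$ ($x = \frac{5}{6} - \frac{\left(-44184 - 37465\right) \frac{1}{-39268 + \frac{55}{57}}}{6} = \frac{5}{6} - \frac{\left(-81649\right) \frac{1}{- \frac{2238221}{57}}}{6} = \frac{5}{6} - \frac{\left(-81649\right) \left(- \frac{57}{2238221}\right)}{6} = \frac{5}{6} - \frac{1551331}{4476442} = \frac{3268556}{6714663} \approx 0.48678$)
$\frac{x}{\left(-30087 + 20363\right) \frac{1}{48295 - 27666}} = \frac{3268556}{6714663 \frac{-30087 + 20363}{48295 - 27666}} = \frac{3268556}{6714663 \left(- \frac{9724}{20629}\right)} = \frac{3268556}{6714663} \left(- \frac{20629}{9724}\right) = - \frac{991574143}{960196809}$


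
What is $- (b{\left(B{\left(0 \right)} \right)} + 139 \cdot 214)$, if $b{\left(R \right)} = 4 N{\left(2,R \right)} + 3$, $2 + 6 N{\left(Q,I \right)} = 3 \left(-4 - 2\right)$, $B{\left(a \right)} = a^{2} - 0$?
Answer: $- \frac{89207}{3} \approx -29736.0$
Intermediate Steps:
$B{\left(a \right)} = a^{2}$ ($B{\left(a \right)} = a^{2} + 0 = a^{2}$)
$N{\left(Q,I \right)} = - \frac{10}{3}$ ($N{\left(Q,I \right)} = - \frac{1}{3} + \frac{3 \left(-4 - 2\right)}{6} = - \frac{1}{3} + \frac{3 \left(-6\right)}{6} = - \frac{1}{3} + \frac{1}{6} \left(-18\right) = - \frac{1}{3} - 3 = - \frac{10}{3}$)
$b{\left(R \right)} = - \frac{31}{3}$ ($b{\left(R \right)} = 4 \left(- \frac{10}{3}\right) + 3 = - \frac{40}{3} + 3 = - \frac{31}{3}$)
$- (b{\left(B{\left(0 \right)} \right)} + 139 \cdot 214) = - (- \frac{31}{3} + 139 \cdot 214) = - (- \frac{31}{3} + 29746) = \left(-1\right) \frac{89207}{3} = - \frac{89207}{3}$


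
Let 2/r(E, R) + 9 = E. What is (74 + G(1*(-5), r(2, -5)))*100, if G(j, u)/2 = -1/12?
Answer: 22150/3 ≈ 7383.3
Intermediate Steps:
r(E, R) = 2/(-9 + E)
G(j, u) = -⅙ (G(j, u) = 2*(-1/12) = -⅙)
(74 + G(1*(-5), r(2, -5)))*100 = (74 - ⅙)*100 = (443/6)*100 = 22150/3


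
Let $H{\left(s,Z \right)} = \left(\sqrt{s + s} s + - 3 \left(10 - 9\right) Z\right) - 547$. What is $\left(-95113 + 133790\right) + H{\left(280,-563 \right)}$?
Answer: $39819 + 1120 \sqrt{35} \approx 46445.0$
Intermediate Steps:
$H{\left(s,Z \right)} = -547 - 3 Z + \sqrt{2} s^{\frac{3}{2}}$ ($H{\left(s,Z \right)} = \left(\sqrt{2 s} s + \left(-3\right) 1 Z\right) - 547 = \left(\sqrt{2} \sqrt{s} s - 3 Z\right) - 547 = \left(\sqrt{2} s^{\frac{3}{2}} - 3 Z\right) - 547 = \left(- 3 Z + \sqrt{2} s^{\frac{3}{2}}\right) - 547 = -547 - 3 Z + \sqrt{2} s^{\frac{3}{2}}$)
$\left(-95113 + 133790\right) + H{\left(280,-563 \right)} = \left(-95113 + 133790\right) - \left(-1142 - \sqrt{2} \cdot 280^{\frac{3}{2}}\right) = 38677 + \left(-547 + 1689 + \sqrt{2} \cdot 560 \sqrt{70}\right) = 38677 + \left(-547 + 1689 + 1120 \sqrt{35}\right) = 38677 + \left(1142 + 1120 \sqrt{35}\right) = 39819 + 1120 \sqrt{35}$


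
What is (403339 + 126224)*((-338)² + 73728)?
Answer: 99543016236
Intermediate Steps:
(403339 + 126224)*((-338)² + 73728) = 529563*(114244 + 73728) = 529563*187972 = 99543016236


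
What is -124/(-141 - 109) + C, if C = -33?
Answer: -4063/125 ≈ -32.504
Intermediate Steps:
-124/(-141 - 109) + C = -124/(-141 - 109) - 33 = -124/(-250) - 33 = -1/250*(-124) - 33 = 62/125 - 33 = -4063/125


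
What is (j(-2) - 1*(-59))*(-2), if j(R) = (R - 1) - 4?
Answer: -104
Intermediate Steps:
j(R) = -5 + R (j(R) = (-1 + R) - 4 = -5 + R)
(j(-2) - 1*(-59))*(-2) = ((-5 - 2) - 1*(-59))*(-2) = (-7 + 59)*(-2) = 52*(-2) = -104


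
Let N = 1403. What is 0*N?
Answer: 0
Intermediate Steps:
0*N = 0*1403 = 0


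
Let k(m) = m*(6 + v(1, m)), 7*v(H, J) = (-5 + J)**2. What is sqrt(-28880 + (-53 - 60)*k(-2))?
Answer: I*sqrt(25942) ≈ 161.07*I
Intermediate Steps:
v(H, J) = (-5 + J)**2/7
k(m) = m*(6 + (-5 + m)**2/7)
sqrt(-28880 + (-53 - 60)*k(-2)) = sqrt(-28880 + (-53 - 60)*((1/7)*(-2)*(42 + (-5 - 2)**2))) = sqrt(-28880 - 113*(-2)*(42 + (-7)**2)/7) = sqrt(-28880 - 113*(-2)*(42 + 49)/7) = sqrt(-28880 - 113*(-2)*91/7) = sqrt(-28880 - 113*(-26)) = sqrt(-28880 + 2938) = sqrt(-25942) = I*sqrt(25942)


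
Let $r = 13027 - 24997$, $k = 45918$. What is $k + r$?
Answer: $33948$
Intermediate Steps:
$r = -11970$
$k + r = 45918 - 11970 = 33948$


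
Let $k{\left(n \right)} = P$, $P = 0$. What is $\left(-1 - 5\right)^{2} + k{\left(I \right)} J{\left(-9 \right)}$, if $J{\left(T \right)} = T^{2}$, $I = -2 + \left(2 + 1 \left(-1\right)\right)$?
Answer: $36$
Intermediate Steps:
$I = -1$ ($I = -2 + \left(2 - 1\right) = -2 + 1 = -1$)
$k{\left(n \right)} = 0$
$\left(-1 - 5\right)^{2} + k{\left(I \right)} J{\left(-9 \right)} = \left(-1 - 5\right)^{2} + 0 \left(-9\right)^{2} = \left(-6\right)^{2} + 0 \cdot 81 = 36 + 0 = 36$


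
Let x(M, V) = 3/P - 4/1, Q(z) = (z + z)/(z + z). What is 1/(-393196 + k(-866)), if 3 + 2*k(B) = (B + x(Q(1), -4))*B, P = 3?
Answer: -2/33841 ≈ -5.9100e-5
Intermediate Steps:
Q(z) = 1 (Q(z) = (2*z)/((2*z)) = (2*z)*(1/(2*z)) = 1)
x(M, V) = -3 (x(M, V) = 3/3 - 4/1 = 3*(⅓) - 4*1 = 1 - 4 = -3)
k(B) = -3/2 + B*(-3 + B)/2 (k(B) = -3/2 + ((B - 3)*B)/2 = -3/2 + ((-3 + B)*B)/2 = -3/2 + (B*(-3 + B))/2 = -3/2 + B*(-3 + B)/2)
1/(-393196 + k(-866)) = 1/(-393196 + (-3/2 + (½)*(-866)² - 3/2*(-866))) = 1/(-393196 + (-3/2 + (½)*749956 + 1299)) = 1/(-393196 + (-3/2 + 374978 + 1299)) = 1/(-393196 + 752551/2) = 1/(-33841/2) = -2/33841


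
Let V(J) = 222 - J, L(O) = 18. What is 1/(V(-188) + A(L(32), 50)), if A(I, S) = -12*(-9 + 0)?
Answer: 1/518 ≈ 0.0019305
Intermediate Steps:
A(I, S) = 108 (A(I, S) = -12*(-9) = 108)
1/(V(-188) + A(L(32), 50)) = 1/((222 - 1*(-188)) + 108) = 1/((222 + 188) + 108) = 1/(410 + 108) = 1/518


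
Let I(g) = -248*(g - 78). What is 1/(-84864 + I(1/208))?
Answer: -26/1703551 ≈ -1.5262e-5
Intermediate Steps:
I(g) = 19344 - 248*g (I(g) = -248*(-78 + g) = 19344 - 248*g)
1/(-84864 + I(1/208)) = 1/(-84864 + (19344 - 248/208)) = 1/(-84864 + (19344 - 248*1/208)) = 1/(-84864 + (19344 - 31/26)) = 1/(-84864 + 502913/26) = 1/(-1703551/26) = -26/1703551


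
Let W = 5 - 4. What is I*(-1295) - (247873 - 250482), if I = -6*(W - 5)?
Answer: -28471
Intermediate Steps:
W = 1
I = 24 (I = -6*(1 - 5) = -6*(-4) = 24)
I*(-1295) - (247873 - 250482) = 24*(-1295) - (247873 - 250482) = -31080 - 1*(-2609) = -31080 + 2609 = -28471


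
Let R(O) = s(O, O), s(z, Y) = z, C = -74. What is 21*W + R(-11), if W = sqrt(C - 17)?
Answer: -11 + 21*I*sqrt(91) ≈ -11.0 + 200.33*I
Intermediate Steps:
R(O) = O
W = I*sqrt(91) (W = sqrt(-74 - 17) = sqrt(-91) = I*sqrt(91) ≈ 9.5394*I)
21*W + R(-11) = 21*(I*sqrt(91)) - 11 = 21*I*sqrt(91) - 11 = -11 + 21*I*sqrt(91)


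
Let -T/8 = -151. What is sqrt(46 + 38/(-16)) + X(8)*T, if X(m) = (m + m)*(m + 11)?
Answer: 367232 + sqrt(698)/4 ≈ 3.6724e+5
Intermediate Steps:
X(m) = 2*m*(11 + m) (X(m) = (2*m)*(11 + m) = 2*m*(11 + m))
T = 1208 (T = -8*(-151) = 1208)
sqrt(46 + 38/(-16)) + X(8)*T = sqrt(46 + 38/(-16)) + (2*8*(11 + 8))*1208 = sqrt(46 + 38*(-1/16)) + (2*8*19)*1208 = sqrt(46 - 19/8) + 304*1208 = sqrt(349/8) + 367232 = sqrt(698)/4 + 367232 = 367232 + sqrt(698)/4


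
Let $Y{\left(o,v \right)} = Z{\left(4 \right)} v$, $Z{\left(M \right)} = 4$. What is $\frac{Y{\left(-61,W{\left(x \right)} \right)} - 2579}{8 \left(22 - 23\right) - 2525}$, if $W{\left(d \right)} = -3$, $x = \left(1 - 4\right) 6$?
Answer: $\frac{2591}{2533} \approx 1.0229$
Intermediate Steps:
$x = -18$ ($x = \left(-3\right) 6 = -18$)
$Y{\left(o,v \right)} = 4 v$
$\frac{Y{\left(-61,W{\left(x \right)} \right)} - 2579}{8 \left(22 - 23\right) - 2525} = \frac{4 \left(-3\right) - 2579}{8 \left(22 - 23\right) - 2525} = \frac{-12 - 2579}{8 \left(-1\right) - 2525} = - \frac{2591}{-8 - 2525} = - \frac{2591}{-2533} = \left(-2591\right) \left(- \frac{1}{2533}\right) = \frac{2591}{2533}$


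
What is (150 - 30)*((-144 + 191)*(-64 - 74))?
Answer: -778320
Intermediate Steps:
(150 - 30)*((-144 + 191)*(-64 - 74)) = 120*(47*(-138)) = 120*(-6486) = -778320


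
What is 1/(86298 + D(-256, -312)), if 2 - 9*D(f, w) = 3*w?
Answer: 9/777620 ≈ 1.1574e-5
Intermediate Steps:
D(f, w) = 2/9 - w/3
1/(86298 + D(-256, -312)) = 1/(86298 + (2/9 - ⅓*(-312))) = 1/(86298 + (2/9 + 104)) = 1/(86298 + 938/9) = 1/(777620/9) = 9/777620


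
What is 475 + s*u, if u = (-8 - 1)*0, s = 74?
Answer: 475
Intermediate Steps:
u = 0 (u = -9*0 = 0)
475 + s*u = 475 + 74*0 = 475 + 0 = 475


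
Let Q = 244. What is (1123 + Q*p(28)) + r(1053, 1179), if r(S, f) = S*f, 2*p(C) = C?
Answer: 1246026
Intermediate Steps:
p(C) = C/2
(1123 + Q*p(28)) + r(1053, 1179) = (1123 + 244*((½)*28)) + 1053*1179 = (1123 + 244*14) + 1241487 = (1123 + 3416) + 1241487 = 4539 + 1241487 = 1246026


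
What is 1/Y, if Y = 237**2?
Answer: 1/56169 ≈ 1.7803e-5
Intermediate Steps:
Y = 56169
1/Y = 1/56169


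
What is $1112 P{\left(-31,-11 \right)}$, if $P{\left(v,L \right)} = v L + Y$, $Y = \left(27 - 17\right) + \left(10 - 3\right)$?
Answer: $398096$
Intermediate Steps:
$Y = 17$ ($Y = 10 + 7 = 17$)
$P{\left(v,L \right)} = 17 + L v$ ($P{\left(v,L \right)} = v L + 17 = L v + 17 = 17 + L v$)
$1112 P{\left(-31,-11 \right)} = 1112 \left(17 - -341\right) = 1112 \left(17 + 341\right) = 1112 \cdot 358 = 398096$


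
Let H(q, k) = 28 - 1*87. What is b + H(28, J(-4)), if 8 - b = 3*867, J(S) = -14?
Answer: -2652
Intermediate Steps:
H(q, k) = -59 (H(q, k) = 28 - 87 = -59)
b = -2593 (b = 8 - 3*867 = 8 - 1*2601 = 8 - 2601 = -2593)
b + H(28, J(-4)) = -2593 - 59 = -2652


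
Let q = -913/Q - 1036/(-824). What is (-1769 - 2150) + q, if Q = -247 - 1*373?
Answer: -250093011/63860 ≈ -3916.3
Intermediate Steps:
Q = -620 (Q = -247 - 373 = -620)
q = 174329/63860 (q = -913/(-620) - 1036/(-824) = -913*(-1/620) - 1036*(-1/824) = 913/620 + 259/206 = 174329/63860 ≈ 2.7299)
(-1769 - 2150) + q = (-1769 - 2150) + 174329/63860 = -3919 + 174329/63860 = -250093011/63860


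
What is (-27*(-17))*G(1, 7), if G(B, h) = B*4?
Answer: 1836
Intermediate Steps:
G(B, h) = 4*B
(-27*(-17))*G(1, 7) = (-27*(-17))*(4*1) = 459*4 = 1836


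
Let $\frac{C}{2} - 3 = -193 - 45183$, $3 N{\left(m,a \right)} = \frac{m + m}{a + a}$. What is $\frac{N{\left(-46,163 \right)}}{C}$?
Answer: $\frac{23}{22187397} \approx 1.0366 \cdot 10^{-6}$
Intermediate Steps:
$N{\left(m,a \right)} = \frac{m}{3 a}$ ($N{\left(m,a \right)} = \frac{\left(m + m\right) \frac{1}{a + a}}{3} = \frac{2 m \frac{1}{2 a}}{3} = \frac{m \frac{1}{a}}{3} = \frac{m}{3 a}$)
$C = -90746$ ($C = 6 + 2 \left(-193 - 45183\right) = 6 + 2 \left(-45376\right) = 6 - 90752 = -90746$)
$\frac{N{\left(-46,163 \right)}}{C} = \frac{\frac{1}{3} \left(-46\right) \frac{1}{163}}{-90746} = \frac{1}{3} \left(-46\right) \frac{1}{163} \left(- \frac{1}{90746}\right) = \left(- \frac{46}{489}\right) \left(- \frac{1}{90746}\right) = \frac{23}{22187397}$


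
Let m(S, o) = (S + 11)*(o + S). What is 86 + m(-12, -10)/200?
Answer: 8611/100 ≈ 86.110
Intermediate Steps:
m(S, o) = (11 + S)*(S + o)
86 + m(-12, -10)/200 = 86 + ((-12)**2 + 11*(-12) + 11*(-10) - 12*(-10))/200 = 86 + (144 - 132 - 110 + 120)*(1/200) = 86 + 22*(1/200) = 86 + 11/100 = 8611/100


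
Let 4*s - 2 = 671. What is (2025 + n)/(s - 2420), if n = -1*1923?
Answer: -408/9007 ≈ -0.045298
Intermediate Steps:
n = -1923
s = 673/4 (s = ½ + (¼)*671 = ½ + 671/4 = 673/4 ≈ 168.25)
(2025 + n)/(s - 2420) = (2025 - 1923)/(673/4 - 2420) = 102/(-9007/4) = 102*(-4/9007) = -408/9007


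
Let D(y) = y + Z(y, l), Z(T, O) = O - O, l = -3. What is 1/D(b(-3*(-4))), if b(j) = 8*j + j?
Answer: 1/108 ≈ 0.0092593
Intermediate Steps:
Z(T, O) = 0
b(j) = 9*j
D(y) = y (D(y) = y + 0 = y)
1/D(b(-3*(-4))) = 1/(9*(-3*(-4))) = 1/(9*12) = 1/108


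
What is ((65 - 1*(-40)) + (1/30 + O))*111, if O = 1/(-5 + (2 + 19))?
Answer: 933251/80 ≈ 11666.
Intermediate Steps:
O = 1/16 (O = 1/(-5 + 21) = 1/16 ≈ 0.062500)
((65 - 1*(-40)) + (1/30 + O))*111 = ((65 - 1*(-40)) + (1/30 + 1/16))*111 = ((65 + 40) + (1/30 + 1/16))*111 = (105 + 23/240)*111 = (25223/240)*111 = 933251/80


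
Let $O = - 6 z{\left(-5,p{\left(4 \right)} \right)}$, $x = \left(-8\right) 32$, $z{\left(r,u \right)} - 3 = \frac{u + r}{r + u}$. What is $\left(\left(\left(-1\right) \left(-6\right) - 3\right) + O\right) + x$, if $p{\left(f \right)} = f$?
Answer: $-277$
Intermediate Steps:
$z{\left(r,u \right)} = 4$ ($z{\left(r,u \right)} = 3 + \frac{u + r}{r + u} = 3 + \frac{r + u}{r + u} = 3 + 1 = 4$)
$x = -256$
$O = -24$ ($O = \left(-6\right) 4 = -24$)
$\left(\left(\left(-1\right) \left(-6\right) - 3\right) + O\right) + x = \left(\left(\left(-1\right) \left(-6\right) - 3\right) - 24\right) - 256 = \left(\left(6 - 3\right) - 24\right) - 256 = \left(3 - 24\right) - 256 = -21 - 256 = -277$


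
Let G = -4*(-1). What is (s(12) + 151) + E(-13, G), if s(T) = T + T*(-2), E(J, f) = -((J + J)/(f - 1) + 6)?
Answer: 425/3 ≈ 141.67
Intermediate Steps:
G = 4
E(J, f) = -6 - 2*J/(-1 + f) (E(J, f) = -((2*J)/(-1 + f) + 6) = -(2*J/(-1 + f) + 6) = -(6 + 2*J/(-1 + f)) = -6 - 2*J/(-1 + f))
s(T) = -T (s(T) = T - 2*T = -T)
(s(12) + 151) + E(-13, G) = (-1*12 + 151) + 2*(3 - 1*(-13) - 3*4)/(-1 + 4) = (-12 + 151) + 2*(3 + 13 - 12)/3 = 139 + 2*(⅓)*4 = 139 + 8/3 = 425/3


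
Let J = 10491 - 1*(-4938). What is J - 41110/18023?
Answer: 278035757/18023 ≈ 15427.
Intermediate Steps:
J = 15429 (J = 10491 + 4938 = 15429)
J - 41110/18023 = 15429 - 41110/18023 = 278035757/18023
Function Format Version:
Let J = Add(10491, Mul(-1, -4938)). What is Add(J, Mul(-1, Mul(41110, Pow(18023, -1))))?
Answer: Rational(278035757, 18023) ≈ 15427.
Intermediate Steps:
J = 15429 (J = Add(10491, 4938) = 15429)
Add(J, Mul(-1, Mul(41110, Pow(18023, -1)))) = Add(15429, Mul(-1, Mul(41110, Pow(18023, -1)))) = Add(15429, Mul(-1, Mul(41110, Rational(1, 18023)))) = Add(15429, Mul(-1, Rational(41110, 18023))) = Add(15429, Rational(-41110, 18023)) = Rational(278035757, 18023)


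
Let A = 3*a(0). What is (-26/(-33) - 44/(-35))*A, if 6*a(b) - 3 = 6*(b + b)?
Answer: 1181/385 ≈ 3.0675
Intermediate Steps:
a(b) = ½ + 2*b (a(b) = ½ + (6*(b + b))/6 = ½ + (6*(2*b))/6 = ½ + (12*b)/6 = ½ + 2*b)
A = 3/2 (A = 3*(½ + 2*0) = 3*(½ + 0) = 3*(½) = 3/2 ≈ 1.5000)
(-26/(-33) - 44/(-35))*A = (-26/(-33) - 44/(-35))*(3/2) = (-26*(-1/33) - 44*(-1/35))*(3/2) = (26/33 + 44/35)*(3/2) = (2362/1155)*(3/2) = 1181/385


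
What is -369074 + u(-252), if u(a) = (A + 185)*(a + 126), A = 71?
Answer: -401330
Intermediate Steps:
u(a) = 32256 + 256*a (u(a) = (71 + 185)*(a + 126) = 256*(126 + a) = 32256 + 256*a)
-369074 + u(-252) = -369074 + (32256 + 256*(-252)) = -369074 + (32256 - 64512) = -369074 - 32256 = -401330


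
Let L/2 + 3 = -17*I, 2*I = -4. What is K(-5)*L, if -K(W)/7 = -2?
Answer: 868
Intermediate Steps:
I = -2 (I = (½)*(-4) = -2)
K(W) = 14 (K(W) = -7*(-2) = 14)
L = 62 (L = -6 + 2*(-17*(-2)) = -6 + 2*34 = -6 + 68 = 62)
K(-5)*L = 14*62 = 868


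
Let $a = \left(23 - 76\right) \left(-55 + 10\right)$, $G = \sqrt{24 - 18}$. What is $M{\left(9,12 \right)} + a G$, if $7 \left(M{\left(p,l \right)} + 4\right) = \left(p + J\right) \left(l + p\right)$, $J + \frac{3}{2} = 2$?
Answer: $\frac{49}{2} + 2385 \sqrt{6} \approx 5866.5$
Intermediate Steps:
$J = \frac{1}{2}$ ($J = - \frac{3}{2} + 2 = \frac{1}{2} \approx 0.5$)
$M{\left(p,l \right)} = -4 + \frac{\left(\frac{1}{2} + p\right) \left(l + p\right)}{7}$ ($M{\left(p,l \right)} = -4 + \frac{\left(p + \frac{1}{2}\right) \left(l + p\right)}{7} = -4 + \frac{\left(\frac{1}{2} + p\right) \left(l + p\right)}{7}$)
$G = \sqrt{6} \approx 2.4495$
$a = 2385$ ($a = \left(-53\right) \left(-45\right) = 2385$)
$M{\left(9,12 \right)} + a G = \left(-4 + \frac{9^{2}}{7} + \frac{1}{14} \cdot 12 + \frac{1}{14} \cdot 9 + \frac{1}{7} \cdot 12 \cdot 9\right) + 2385 \sqrt{6} = \left(-4 + \frac{1}{7} \cdot 81 + \frac{6}{7} + \frac{9}{14} + \frac{108}{7}\right) + 2385 \sqrt{6} = \left(-4 + \frac{81}{7} + \frac{6}{7} + \frac{9}{14} + \frac{108}{7}\right) + 2385 \sqrt{6} = \frac{49}{2} + 2385 \sqrt{6}$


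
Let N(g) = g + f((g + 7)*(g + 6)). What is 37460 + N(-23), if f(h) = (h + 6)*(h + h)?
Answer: 188669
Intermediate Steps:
f(h) = 2*h*(6 + h) (f(h) = (6 + h)*(2*h) = 2*h*(6 + h))
N(g) = g + 2*(6 + g)*(6 + (6 + g)*(7 + g))*(7 + g) (N(g) = g + 2*((g + 7)*(g + 6))*(6 + (g + 7)*(g + 6)) = g + 2*((7 + g)*(6 + g))*(6 + (7 + g)*(6 + g)) = g + 2*((6 + g)*(7 + g))*(6 + (6 + g)*(7 + g)) = g + 2*(6 + g)*(6 + (6 + g)*(7 + g))*(7 + g))
37460 + N(-23) = 37460 + (-23 + 2*(42 + (-23)**2 + 13*(-23))*(48 + (-23)**2 + 13*(-23))) = 37460 + (-23 + 2*(42 + 529 - 299)*(48 + 529 - 299)) = 37460 + (-23 + 2*272*278) = 37460 + (-23 + 151232) = 37460 + 151209 = 188669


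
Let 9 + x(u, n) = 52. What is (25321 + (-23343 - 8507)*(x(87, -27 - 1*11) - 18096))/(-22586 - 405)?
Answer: -575013371/22991 ≈ -25010.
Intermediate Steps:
x(u, n) = 43 (x(u, n) = -9 + 52 = 43)
(25321 + (-23343 - 8507)*(x(87, -27 - 1*11) - 18096))/(-22586 - 405) = (25321 + (-23343 - 8507)*(43 - 18096))/(-22586 - 405) = (25321 - 31850*(-18053))/(-22991) = (25321 + 574988050)*(-1/22991) = 575013371*(-1/22991) = -575013371/22991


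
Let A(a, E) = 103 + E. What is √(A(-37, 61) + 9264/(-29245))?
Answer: 2*√34998339605/29245 ≈ 12.794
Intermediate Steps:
√(A(-37, 61) + 9264/(-29245)) = √((103 + 61) + 9264/(-29245)) = √(164 + 9264*(-1/29245)) = √(164 - 9264/29245) = √(4786916/29245) = 2*√34998339605/29245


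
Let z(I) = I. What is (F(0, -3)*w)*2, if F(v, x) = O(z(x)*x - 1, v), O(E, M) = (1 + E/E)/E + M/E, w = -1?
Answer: -1/2 ≈ -0.50000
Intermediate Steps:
O(E, M) = 2/E + M/E (O(E, M) = (1 + 1)/E + M/E = 2/E + M/E)
F(v, x) = (2 + v)/(-1 + x**2) (F(v, x) = (2 + v)/(x*x - 1) = (2 + v)/(x**2 - 1) = (2 + v)/(-1 + x**2))
(F(0, -3)*w)*2 = (((2 + 0)/(-1 + (-3)**2))*(-1))*2 = ((2/(-1 + 9))*(-1))*2 = ((2/8)*(-1))*2 = (((1/8)*2)*(-1))*2 = ((1/4)*(-1))*2 = -1/4*2 = -1/2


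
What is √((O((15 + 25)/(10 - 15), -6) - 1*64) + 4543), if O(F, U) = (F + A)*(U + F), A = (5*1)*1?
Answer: √4521 ≈ 67.238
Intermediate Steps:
A = 5 (A = 5*1 = 5)
O(F, U) = (5 + F)*(F + U) (O(F, U) = (F + 5)*(U + F) = (5 + F)*(F + U))
√((O((15 + 25)/(10 - 15), -6) - 1*64) + 4543) = √(((((15 + 25)/(10 - 15))² + 5*((15 + 25)/(10 - 15)) + 5*(-6) + ((15 + 25)/(10 - 15))*(-6)) - 1*64) + 4543) = √((((40/(-5))² + 5*(40/(-5)) - 30 + (40/(-5))*(-6)) - 64) + 4543) = √((((40*(-⅕))² + 5*(40*(-⅕)) - 30 + (40*(-⅕))*(-6)) - 64) + 4543) = √((((-8)² + 5*(-8) - 30 - 8*(-6)) - 64) + 4543) = √(((64 - 40 - 30 + 48) - 64) + 4543) = √((42 - 64) + 4543) = √(-22 + 4543) = √4521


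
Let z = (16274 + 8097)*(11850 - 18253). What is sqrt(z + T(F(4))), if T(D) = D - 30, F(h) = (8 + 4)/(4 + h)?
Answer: I*sqrt(624190166)/2 ≈ 12492.0*I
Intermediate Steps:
F(h) = 12/(4 + h)
T(D) = -30 + D
z = -156047513 (z = 24371*(-6403) = -156047513)
sqrt(z + T(F(4))) = sqrt(-156047513 + (-30 + 12/(4 + 4))) = sqrt(-156047513 + (-30 + 12/8)) = sqrt(-156047513 + (-30 + 12*(1/8))) = sqrt(-156047513 + (-30 + 3/2)) = sqrt(-156047513 - 57/2) = sqrt(-312095083/2) = I*sqrt(624190166)/2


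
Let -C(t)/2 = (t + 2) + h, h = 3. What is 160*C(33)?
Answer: -12160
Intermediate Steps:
C(t) = -10 - 2*t (C(t) = -2*((t + 2) + 3) = -2*((2 + t) + 3) = -2*(5 + t) = -10 - 2*t)
160*C(33) = 160*(-10 - 2*33) = 160*(-10 - 66) = 160*(-76) = -12160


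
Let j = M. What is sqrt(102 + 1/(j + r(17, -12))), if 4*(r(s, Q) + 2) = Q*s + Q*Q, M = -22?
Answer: sqrt(155103)/39 ≈ 10.098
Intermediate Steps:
r(s, Q) = -2 + Q**2/4 + Q*s/4 (r(s, Q) = -2 + (Q*s + Q*Q)/4 = -2 + (Q*s + Q**2)/4 = -2 + (Q**2 + Q*s)/4 = -2 + (Q**2/4 + Q*s/4) = -2 + Q**2/4 + Q*s/4)
j = -22
sqrt(102 + 1/(j + r(17, -12))) = sqrt(102 + 1/(-22 + (-2 + (1/4)*(-12)**2 + (1/4)*(-12)*17))) = sqrt(102 + 1/(-22 + (-2 + (1/4)*144 - 51))) = sqrt(102 + 1/(-22 + (-2 + 36 - 51))) = sqrt(102 + 1/(-22 - 17)) = sqrt(102 + 1/(-39)) = sqrt(102 - 1/39) = sqrt(3977/39) = sqrt(155103)/39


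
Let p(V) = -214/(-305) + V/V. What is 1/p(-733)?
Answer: 305/519 ≈ 0.58767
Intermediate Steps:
p(V) = 519/305 (p(V) = -214*(-1/305) + 1 = 214/305 + 1 = 519/305)
1/p(-733) = 1/(519/305) = 305/519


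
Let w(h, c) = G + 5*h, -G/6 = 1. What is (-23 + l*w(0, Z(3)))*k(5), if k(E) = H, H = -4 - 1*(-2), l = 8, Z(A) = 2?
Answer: 142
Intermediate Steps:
G = -6 (G = -6*1 = -6)
H = -2 (H = -4 + 2 = -2)
w(h, c) = -6 + 5*h
k(E) = -2
(-23 + l*w(0, Z(3)))*k(5) = (-23 + 8*(-6 + 5*0))*(-2) = (-23 + 8*(-6 + 0))*(-2) = (-23 + 8*(-6))*(-2) = (-23 - 48)*(-2) = -71*(-2) = 142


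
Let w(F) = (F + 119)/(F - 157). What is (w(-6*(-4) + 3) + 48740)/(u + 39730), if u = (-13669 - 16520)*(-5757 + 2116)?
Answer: 3168027/7147262135 ≈ 0.00044325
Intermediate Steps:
w(F) = (119 + F)/(-157 + F)
u = 109918149 (u = -30189*(-3641) = 109918149)
(w(-6*(-4) + 3) + 48740)/(u + 39730) = ((119 + (-6*(-4) + 3))/(-157 + (-6*(-4) + 3)) + 48740)/(109918149 + 39730) = ((119 + (24 + 3))/(-157 + (24 + 3)) + 48740)/109957879 = ((119 + 27)/(-157 + 27) + 48740)*(1/109957879) = (146/(-130) + 48740)*(1/109957879) = (-1/130*146 + 48740)*(1/109957879) = (-73/65 + 48740)*(1/109957879) = (3168027/65)*(1/109957879) = 3168027/7147262135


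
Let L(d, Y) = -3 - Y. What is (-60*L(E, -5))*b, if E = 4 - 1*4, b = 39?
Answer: -4680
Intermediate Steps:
E = 0 (E = 4 - 4 = 0)
(-60*L(E, -5))*b = -60*(-3 - 1*(-5))*39 = -60*(-3 + 5)*39 = -60*2*39 = -120*39 = -4680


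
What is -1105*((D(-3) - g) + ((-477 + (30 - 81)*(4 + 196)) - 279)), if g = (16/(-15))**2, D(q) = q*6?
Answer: 545738726/45 ≈ 1.2128e+7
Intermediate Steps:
D(q) = 6*q
g = 256/225 (g = (16*(-1/15))**2 = (-16/15)**2 = 256/225 ≈ 1.1378)
-1105*((D(-3) - g) + ((-477 + (30 - 81)*(4 + 196)) - 279)) = -1105*((6*(-3) - 1*256/225) + ((-477 + (30 - 81)*(4 + 196)) - 279)) = -1105*((-18 - 256/225) + ((-477 - 51*200) - 279)) = -1105*(-4306/225 + ((-477 - 10200) - 279)) = -1105*(-4306/225 + (-10677 - 279)) = -1105*(-4306/225 - 10956) = -1105*(-2469406/225) = 545738726/45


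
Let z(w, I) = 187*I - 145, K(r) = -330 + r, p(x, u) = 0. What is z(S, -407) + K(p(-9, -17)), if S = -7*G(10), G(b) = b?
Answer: -76584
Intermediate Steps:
S = -70 (S = -7*10 = -70)
z(w, I) = -145 + 187*I
z(S, -407) + K(p(-9, -17)) = (-145 + 187*(-407)) + (-330 + 0) = (-145 - 76109) - 330 = -76254 - 330 = -76584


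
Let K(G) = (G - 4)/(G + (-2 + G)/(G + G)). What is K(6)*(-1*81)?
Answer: -486/19 ≈ -25.579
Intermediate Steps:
K(G) = (-4 + G)/(G + (-2 + G)/(2*G)) (K(G) = (-4 + G)/(G + (-2 + G)/((2*G))) = (-4 + G)/(G + (-2 + G)*(1/(2*G))) = (-4 + G)/(G + (-2 + G)/(2*G)))
K(6)*(-1*81) = (2*6*(-4 + 6)/(-2 + 6 + 2*6**2))*(-1*81) = (2*6*2/(-2 + 6 + 2*36))*(-81) = (2*6*2/(-2 + 6 + 72))*(-81) = (2*6*2/76)*(-81) = (2*6*(1/76)*2)*(-81) = (6/19)*(-81) = -486/19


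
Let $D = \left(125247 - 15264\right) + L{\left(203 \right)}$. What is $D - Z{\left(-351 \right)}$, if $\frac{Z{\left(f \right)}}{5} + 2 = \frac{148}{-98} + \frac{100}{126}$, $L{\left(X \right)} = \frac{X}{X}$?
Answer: $\frac{48508934}{441} \approx 1.1 \cdot 10^{5}$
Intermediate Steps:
$L{\left(X \right)} = 1$
$Z{\left(f \right)} = - \frac{5990}{441}$ ($Z{\left(f \right)} = -10 + 5 \left(\frac{148}{-98} + \frac{100}{126}\right) = -10 + 5 \left(148 \left(- \frac{1}{98}\right) + 100 \cdot \frac{1}{126}\right) = -10 + 5 \left(- \frac{74}{49} + \frac{50}{63}\right) = -10 + 5 \left(- \frac{316}{441}\right) = -10 - \frac{1580}{441} = - \frac{5990}{441}$)
$D = 109984$ ($D = \left(125247 - 15264\right) + 1 = 109983 + 1 = 109984$)
$D - Z{\left(-351 \right)} = 109984 - - \frac{5990}{441} = 109984 + \frac{5990}{441} = \frac{48508934}{441}$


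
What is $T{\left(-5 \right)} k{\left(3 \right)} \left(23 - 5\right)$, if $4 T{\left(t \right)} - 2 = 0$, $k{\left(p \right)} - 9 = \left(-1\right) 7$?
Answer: $18$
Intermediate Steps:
$k{\left(p \right)} = 2$ ($k{\left(p \right)} = 9 - 7 = 2$)
$T{\left(t \right)} = \frac{1}{2}$ ($T{\left(t \right)} = \frac{1}{2} + \frac{1}{4} \cdot 0 = \frac{1}{2} + 0 = \frac{1}{2}$)
$T{\left(-5 \right)} k{\left(3 \right)} \left(23 - 5\right) = \frac{1}{2} \cdot 2 \left(23 - 5\right) = 1 \left(23 - 5\right) = 1 \cdot 18 = 18$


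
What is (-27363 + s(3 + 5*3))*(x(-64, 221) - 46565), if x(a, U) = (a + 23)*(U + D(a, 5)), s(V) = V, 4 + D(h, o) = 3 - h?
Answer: 1591725105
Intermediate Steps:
D(h, o) = -1 - h (D(h, o) = -4 + (3 - h) = -1 - h)
x(a, U) = (23 + a)*(-1 + U - a) (x(a, U) = (a + 23)*(U + (-1 - a)) = (23 + a)*(-1 + U - a))
(-27363 + s(3 + 5*3))*(x(-64, 221) - 46565) = (-27363 + (3 + 5*3))*((-23 - 1*(-64)² - 24*(-64) + 23*221 + 221*(-64)) - 46565) = (-27363 + (3 + 15))*((-23 - 1*4096 + 1536 + 5083 - 14144) - 46565) = (-27363 + 18)*((-23 - 4096 + 1536 + 5083 - 14144) - 46565) = -27345*(-11644 - 46565) = -27345*(-58209) = 1591725105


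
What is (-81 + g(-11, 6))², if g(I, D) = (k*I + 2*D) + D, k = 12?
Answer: 38025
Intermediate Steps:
g(I, D) = 3*D + 12*I (g(I, D) = (12*I + 2*D) + D = (2*D + 12*I) + D = 3*D + 12*I)
(-81 + g(-11, 6))² = (-81 + (3*6 + 12*(-11)))² = (-81 + (18 - 132))² = (-81 - 114)² = (-195)² = 38025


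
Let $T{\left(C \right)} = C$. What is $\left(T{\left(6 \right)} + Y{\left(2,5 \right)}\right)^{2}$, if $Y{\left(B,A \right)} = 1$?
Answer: $49$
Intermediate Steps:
$\left(T{\left(6 \right)} + Y{\left(2,5 \right)}\right)^{2} = \left(6 + 1\right)^{2} = 7^{2} = 49$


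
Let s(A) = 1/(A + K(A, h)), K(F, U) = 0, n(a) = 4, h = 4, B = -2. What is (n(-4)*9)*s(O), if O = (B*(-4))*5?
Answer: 9/10 ≈ 0.90000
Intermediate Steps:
O = 40 (O = -2*(-4)*5 = 8*5 = 40)
s(A) = 1/A (s(A) = 1/(A + 0) = 1/A)
(n(-4)*9)*s(O) = (4*9)/40 = 36*(1/40) = 9/10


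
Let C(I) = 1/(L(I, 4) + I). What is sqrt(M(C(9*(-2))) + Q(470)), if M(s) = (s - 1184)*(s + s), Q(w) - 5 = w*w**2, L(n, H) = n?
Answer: sqrt(134554699730)/36 ≈ 10189.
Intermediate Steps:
C(I) = 1/(2*I) (C(I) = 1/(I + I) = 1/(2*I))
Q(w) = 5 + w**3 (Q(w) = 5 + w*w**2 = 5 + w**3)
M(s) = 2*s*(-1184 + s) (M(s) = (-1184 + s)*(2*s) = 2*s*(-1184 + s))
sqrt(M(C(9*(-2))) + Q(470)) = sqrt(2*(1/(2*((9*(-2)))))*(-1184 + 1/(2*((9*(-2))))) + (5 + 470**3)) = sqrt(2*((1/2)/(-18))*(-1184 + (1/2)/(-18)) + (5 + 103823000)) = sqrt(2*((1/2)*(-1/18))*(-1184 + (1/2)*(-1/18)) + 103823005) = sqrt(2*(-1/36)*(-1184 - 1/36) + 103823005) = sqrt(2*(-1/36)*(-42625/36) + 103823005) = sqrt(42625/648 + 103823005) = sqrt(67277349865/648) = sqrt(134554699730)/36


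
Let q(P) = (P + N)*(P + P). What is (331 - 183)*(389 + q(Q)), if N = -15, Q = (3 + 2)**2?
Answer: 131572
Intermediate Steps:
Q = 25 (Q = 5**2 = 25)
q(P) = 2*P*(-15 + P) (q(P) = (P - 15)*(P + P) = (-15 + P)*(2*P) = 2*P*(-15 + P))
(331 - 183)*(389 + q(Q)) = (331 - 183)*(389 + 2*25*(-15 + 25)) = 148*(389 + 2*25*10) = 148*(389 + 500) = 148*889 = 131572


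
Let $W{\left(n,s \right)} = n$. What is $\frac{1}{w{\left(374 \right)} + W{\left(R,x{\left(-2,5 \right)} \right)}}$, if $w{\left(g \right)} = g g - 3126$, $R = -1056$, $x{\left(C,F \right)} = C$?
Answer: $\frac{1}{135694} \approx 7.3695 \cdot 10^{-6}$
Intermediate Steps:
$w{\left(g \right)} = -3126 + g^{2}$ ($w{\left(g \right)} = g^{2} - 3126 = -3126 + g^{2}$)
$\frac{1}{w{\left(374 \right)} + W{\left(R,x{\left(-2,5 \right)} \right)}} = \frac{1}{\left(-3126 + 374^{2}\right) - 1056} = \frac{1}{\left(-3126 + 139876\right) - 1056} = \frac{1}{136750 - 1056} = \frac{1}{135694}$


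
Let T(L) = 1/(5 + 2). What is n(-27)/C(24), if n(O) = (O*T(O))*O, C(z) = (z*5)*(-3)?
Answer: -81/280 ≈ -0.28929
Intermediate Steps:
T(L) = 1/7
C(z) = -15*z (C(z) = (5*z)*(-3) = -15*z)
n(O) = O**2/7 (n(O) = (O*(1/7))*O = (O/7)*O = O**2/7)
n(-27)/C(24) = ((1/7)*(-27)**2)/((-15*24)) = ((1/7)*729)/(-360) = (729/7)*(-1/360) = -81/280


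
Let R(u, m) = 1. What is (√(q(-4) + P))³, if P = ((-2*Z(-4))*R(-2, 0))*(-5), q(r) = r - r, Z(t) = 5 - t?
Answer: 270*√10 ≈ 853.81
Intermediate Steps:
q(r) = 0
P = 90 (P = (-2*(5 - 1*(-4))*1)*(-5) = (-2*(5 + 4)*1)*(-5) = (-2*9*1)*(-5) = -18*1*(-5) = -18*(-5) = 90)
(√(q(-4) + P))³ = (√(0 + 90))³ = (√90)³ = (3*√10)³ = 270*√10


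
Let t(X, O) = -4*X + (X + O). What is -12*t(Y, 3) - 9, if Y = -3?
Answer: -153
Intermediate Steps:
t(X, O) = O - 3*X (t(X, O) = -4*X + (O + X) = O - 3*X)
-12*t(Y, 3) - 9 = -12*(3 - 3*(-3)) - 9 = -12*(3 + 9) - 9 = -12*12 - 9 = -144 - 9 = -153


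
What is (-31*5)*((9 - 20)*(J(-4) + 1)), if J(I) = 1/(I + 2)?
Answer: 1705/2 ≈ 852.50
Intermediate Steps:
J(I) = 1/(2 + I)
(-31*5)*((9 - 20)*(J(-4) + 1)) = (-31*5)*((9 - 20)*(1/(2 - 4) + 1)) = -(-1705)*(1/(-2) + 1) = -(-1705)*(-1/2 + 1) = -(-1705)/2 = -155*(-11/2) = 1705/2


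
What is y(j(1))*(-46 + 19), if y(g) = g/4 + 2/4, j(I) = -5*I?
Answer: 81/4 ≈ 20.250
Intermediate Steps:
y(g) = ½ + g/4 (y(g) = g*(¼) + 2*(¼) = g/4 + ½ = ½ + g/4)
y(j(1))*(-46 + 19) = (½ + (-5*1)/4)*(-46 + 19) = (½ + (¼)*(-5))*(-27) = (½ - 5/4)*(-27) = -¾*(-27) = 81/4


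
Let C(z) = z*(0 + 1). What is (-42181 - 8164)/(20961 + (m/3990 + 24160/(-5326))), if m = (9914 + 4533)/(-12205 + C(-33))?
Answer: -6546525383930700/2725037641133699 ≈ -2.4024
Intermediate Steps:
C(z) = z (C(z) = z*1 = z)
m = -14447/12238 (m = (9914 + 4533)/(-12205 - 33) = 14447/(-12238) = 14447*(-1/12238) = -14447/12238 ≈ -1.1805)
(-42181 - 8164)/(20961 + (m/3990 + 24160/(-5326))) = (-42181 - 8164)/(20961 + (-14447/12238/3990 + 24160/(-5326))) = -50345/(20961 + (-14447/12238*1/3990 + 24160*(-1/5326))) = -50345/(20961 + (-14447/48829620 - 12080/2663)) = -50345/(20961 - 589900281961/130033278060) = -50345/2725037641133699/130033278060 = -50345*130033278060/2725037641133699 = -6546525383930700/2725037641133699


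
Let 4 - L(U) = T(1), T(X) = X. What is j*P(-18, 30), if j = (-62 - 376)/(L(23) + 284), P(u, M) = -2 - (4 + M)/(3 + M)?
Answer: 14600/3157 ≈ 4.6246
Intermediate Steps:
L(U) = 3 (L(U) = 4 - 1*1 = 4 - 1 = 3)
P(u, M) = -2 - (4 + M)/(3 + M)
j = -438/287 (j = (-62 - 376)/(3 + 284) = -438/287 ≈ -1.5261)
j*P(-18, 30) = -438*(-10 - 3*30)/(287*(3 + 30)) = -438*(-10 - 90)/(287*33) = -146*(-100)/3157 = -438/287*(-100/33) = 14600/3157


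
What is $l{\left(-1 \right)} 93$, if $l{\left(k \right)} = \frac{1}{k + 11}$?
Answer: $\frac{93}{10} \approx 9.3$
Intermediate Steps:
$l{\left(k \right)} = \frac{1}{11 + k}$
$l{\left(-1 \right)} 93 = \frac{1}{11 - 1} \cdot 93 = \frac{1}{10} \cdot 93 = \frac{93}{10}$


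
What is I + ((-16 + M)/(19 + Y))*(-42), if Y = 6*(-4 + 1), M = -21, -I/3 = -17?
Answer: 1605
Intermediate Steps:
I = 51 (I = -3*(-17) = 51)
Y = -18 (Y = 6*(-3) = -18)
I + ((-16 + M)/(19 + Y))*(-42) = 51 + ((-16 - 21)/(19 - 18))*(-42) = 51 - 37/1*(-42) = 51 - 37*1*(-42) = 51 - 37*(-42) = 51 + 1554 = 1605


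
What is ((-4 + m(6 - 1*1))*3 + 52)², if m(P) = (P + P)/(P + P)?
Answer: 1849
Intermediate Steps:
m(P) = 1 (m(P) = (2*P)/((2*P)) = (2*P)*(1/(2*P)) = 1)
((-4 + m(6 - 1*1))*3 + 52)² = ((-4 + 1)*3 + 52)² = (-3*3 + 52)² = (-9 + 52)² = 43² = 1849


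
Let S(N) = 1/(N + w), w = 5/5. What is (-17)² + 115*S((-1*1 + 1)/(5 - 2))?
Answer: 404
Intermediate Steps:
w = 1 (w = 5*(⅕) = 1)
S(N) = 1/(1 + N) (S(N) = 1/(N + 1) = 1/(1 + N))
(-17)² + 115*S((-1*1 + 1)/(5 - 2)) = (-17)² + 115/(1 + (-1*1 + 1)/(5 - 2)) = 289 + 115/(1 + (-1 + 1)/3) = 289 + 115/(1 + 0*(⅓)) = 289 + 115/(1 + 0) = 289 + 115/1 = 289 + 115*1 = 289 + 115 = 404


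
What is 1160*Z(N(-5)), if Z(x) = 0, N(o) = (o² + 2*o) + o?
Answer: 0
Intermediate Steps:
N(o) = o² + 3*o
1160*Z(N(-5)) = 1160*0 = 0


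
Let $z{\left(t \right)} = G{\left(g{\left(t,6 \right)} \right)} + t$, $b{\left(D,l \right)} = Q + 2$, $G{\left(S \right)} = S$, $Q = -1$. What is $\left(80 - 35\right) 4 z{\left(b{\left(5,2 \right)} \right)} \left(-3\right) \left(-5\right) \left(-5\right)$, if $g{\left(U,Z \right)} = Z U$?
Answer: $-94500$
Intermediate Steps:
$g{\left(U,Z \right)} = U Z$
$b{\left(D,l \right)} = 1$ ($b{\left(D,l \right)} = -1 + 2 = 1$)
$z{\left(t \right)} = 7 t$ ($z{\left(t \right)} = t 6 + t = 6 t + t = 7 t$)
$\left(80 - 35\right) 4 z{\left(b{\left(5,2 \right)} \right)} \left(-3\right) \left(-5\right) \left(-5\right) = \left(80 - 35\right) 4 \cdot 7 \cdot 1 \left(-3\right) \left(-5\right) \left(-5\right) = 45 \cdot 4 \cdot 7 \cdot 15 \left(-5\right) = 45 \cdot 28 \left(-75\right) = 45 \left(-2100\right) = -94500$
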